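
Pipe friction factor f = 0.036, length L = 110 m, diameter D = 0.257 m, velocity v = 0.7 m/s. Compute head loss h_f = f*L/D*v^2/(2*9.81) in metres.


v^2 = 0.7^2 = 0.49 m^2/s^2
L/D = 110/0.257 = 428.01556
h_f = f*(L/D)*v^2/(2g) = 0.036 * 428.01556 * 0.49 / 19.62 = 0.384821 m

0.384821 m


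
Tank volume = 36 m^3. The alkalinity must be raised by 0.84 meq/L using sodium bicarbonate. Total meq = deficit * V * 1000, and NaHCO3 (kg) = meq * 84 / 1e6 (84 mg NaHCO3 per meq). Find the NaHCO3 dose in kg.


Tank volume in L = 36 m^3 * 1000 = 36000 L
Total meq required = 0.84 meq/L * 36000 L = 30240 meq
NaHCO3 mass = 30240 meq * 84 mg/meq / 1e6 = 2.54016 kg

2.54016 kg


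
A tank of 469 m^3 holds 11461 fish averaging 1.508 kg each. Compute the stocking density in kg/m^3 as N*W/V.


Total biomass = 11461 fish * 1.508 kg = 17283.188 kg
Density = total biomass / volume = 17283.188 / 469 = 36.8511 kg/m^3

36.8511 kg/m^3


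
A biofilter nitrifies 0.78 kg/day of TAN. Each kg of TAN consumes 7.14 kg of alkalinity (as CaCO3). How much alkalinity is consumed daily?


Alkalinity factor: 7.14 kg CaCO3 consumed per kg TAN nitrified
alk = 0.78 kg TAN * 7.14 = 5.5692 kg CaCO3/day

5.5692 kg CaCO3/day


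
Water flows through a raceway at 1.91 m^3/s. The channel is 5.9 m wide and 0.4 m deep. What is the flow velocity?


Cross-sectional area = W * d = 5.9 * 0.4 = 2.36 m^2
Velocity = Q / A = 1.91 / 2.36 = 0.809322 m/s

0.809322 m/s


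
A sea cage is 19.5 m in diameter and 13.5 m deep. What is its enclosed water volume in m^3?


r = d/2 = 19.5/2 = 9.75 m
Base area = pi*r^2 = pi*9.75^2 = 298.64765 m^2
Volume = 298.64765 * 13.5 = 4031.74 m^3

4031.74 m^3


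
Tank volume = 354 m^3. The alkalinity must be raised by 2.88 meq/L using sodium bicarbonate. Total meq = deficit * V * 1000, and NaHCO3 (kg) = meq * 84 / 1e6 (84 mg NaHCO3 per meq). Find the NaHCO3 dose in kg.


Tank volume in L = 354 m^3 * 1000 = 354000 L
Total meq required = 2.88 meq/L * 354000 L = 1019520 meq
NaHCO3 mass = 1019520 meq * 84 mg/meq / 1e6 = 85.6397 kg

85.6397 kg


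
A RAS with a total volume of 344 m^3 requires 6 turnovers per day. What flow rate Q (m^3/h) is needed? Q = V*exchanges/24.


Daily recirculation volume = 344 m^3 * 6 = 2064 m^3/day
Flow rate Q = daily volume / 24 h = 2064 / 24 = 86 m^3/h

86 m^3/h


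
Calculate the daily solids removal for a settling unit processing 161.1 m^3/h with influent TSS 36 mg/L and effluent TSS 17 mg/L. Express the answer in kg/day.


Concentration drop: TSS_in - TSS_out = 36 - 17 = 19 mg/L
Hourly solids removed = Q * dTSS = 161.1 m^3/h * 19 mg/L = 3060.9 g/h  (m^3/h * mg/L = g/h)
Daily solids removed = 3060.9 * 24 = 73461.6 g/day
Convert g to kg: 73461.6 / 1000 = 73.4616 kg/day

73.4616 kg/day


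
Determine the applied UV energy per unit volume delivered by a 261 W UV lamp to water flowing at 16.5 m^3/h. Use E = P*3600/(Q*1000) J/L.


Energy delivered per hour = 261 W * 3600 s = 939600 J/h
Volume treated per hour = 16.5 m^3/h * 1000 = 16500 L/h
dose = 939600 / 16500 = 56.9455 J/L

56.9455 J/L


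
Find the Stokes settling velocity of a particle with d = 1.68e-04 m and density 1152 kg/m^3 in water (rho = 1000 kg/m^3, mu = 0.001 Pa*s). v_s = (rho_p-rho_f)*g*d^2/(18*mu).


Density difference: rho_p - rho_f = 1152 - 1000 = 152 kg/m^3
d^2 = (1.68e-04)^2 = 2.8224e-08 m^2
Numerator = (rho_p - rho_f) * g * d^2 = 152 * 9.81 * 2.8224e-08 = 4.2085371e-05
Denominator = 18 * mu = 18 * 0.001 = 0.018
v_s = 4.2085371e-05 / 0.018 = 0.00233808 m/s
Check: Re = rho_f * v_s * d / mu = 1000 * 0.00233808 * 1.68e-04 / 0.001 = 0.393 < 1, so Stokes' law applies.

0.00233808 m/s


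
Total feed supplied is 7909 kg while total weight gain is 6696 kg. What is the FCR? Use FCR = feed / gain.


FCR = feed consumed / weight gained
FCR = 7909 kg / 6696 kg = 1.18115

1.18115


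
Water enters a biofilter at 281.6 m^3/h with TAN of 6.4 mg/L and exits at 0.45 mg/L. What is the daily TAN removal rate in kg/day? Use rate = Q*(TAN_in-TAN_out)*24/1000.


Concentration drop: TAN_in - TAN_out = 6.4 - 0.45 = 5.95 mg/L
Hourly TAN removed = Q * dTAN = 281.6 m^3/h * 5.95 mg/L = 1675.52 g/h  (m^3/h * mg/L = g/h)
Daily TAN removed = 1675.52 * 24 = 40212.48 g/day
Convert to kg/day: 40212.48 / 1000 = 40.21248 kg/day

40.21248 kg/day


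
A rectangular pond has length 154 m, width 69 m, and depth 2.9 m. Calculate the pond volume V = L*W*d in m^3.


Base area = L * W = 154 * 69 = 10626 m^2
Volume = area * depth = 10626 * 2.9 = 30815.4 m^3

30815.4 m^3


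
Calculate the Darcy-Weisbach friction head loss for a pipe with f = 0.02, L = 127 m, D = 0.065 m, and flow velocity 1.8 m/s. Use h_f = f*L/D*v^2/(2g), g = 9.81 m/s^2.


v^2 = 1.8^2 = 3.24 m^2/s^2
L/D = 127/0.065 = 1953.8462
h_f = f*(L/D)*v^2/(2g) = 0.02 * 1953.8462 * 3.24 / 19.62 = 6.45307 m

6.45307 m


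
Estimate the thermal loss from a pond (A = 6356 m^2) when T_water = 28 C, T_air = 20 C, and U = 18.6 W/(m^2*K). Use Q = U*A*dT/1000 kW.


Temperature difference dT = 28 - 20 = 8 K
Heat loss (W) = U * A * dT = 18.6 * 6356 * 8 = 945772.8 W
Convert to kW: 945772.8 / 1000 = 945.7728 kW

945.7728 kW


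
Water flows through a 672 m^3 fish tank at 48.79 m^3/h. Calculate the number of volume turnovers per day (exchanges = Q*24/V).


Daily flow volume = 48.79 m^3/h * 24 h = 1170.96 m^3/day
Exchanges = daily flow / tank volume = 1170.96 / 672 = 1.7425 exchanges/day

1.7425 exchanges/day


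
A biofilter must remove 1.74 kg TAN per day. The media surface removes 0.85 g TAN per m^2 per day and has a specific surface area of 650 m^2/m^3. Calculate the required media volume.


A = 1.74*1000 / 0.85 = 2047.0588 m^2
V = 2047.0588 / 650 = 3.14932

3.14932 m^3


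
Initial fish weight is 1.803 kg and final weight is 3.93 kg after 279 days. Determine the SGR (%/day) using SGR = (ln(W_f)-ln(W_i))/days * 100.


ln(W_f) = ln(3.93) = 1.3686394
ln(W_i) = ln(1.803) = 0.58945194
ln(W_f) - ln(W_i) = 1.3686394 - 0.58945194 = 0.77918746
SGR = 0.77918746 / 279 * 100 = 0.279279 %/day

0.279279 %/day


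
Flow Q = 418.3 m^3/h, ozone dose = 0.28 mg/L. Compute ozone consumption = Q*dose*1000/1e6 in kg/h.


O3 demand (mg/h) = Q * dose * 1000 = 418.3 * 0.28 * 1000 = 117124 mg/h
Convert mg to kg: 117124 / 1e6 = 0.117124 kg/h

0.117124 kg/h


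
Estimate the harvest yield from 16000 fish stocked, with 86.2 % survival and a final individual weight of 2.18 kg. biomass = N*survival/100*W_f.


Survivors = 16000 * 86.2/100 = 13792 fish
Harvest biomass = survivors * W_f = 13792 * 2.18 = 30066.56 kg

30066.56 kg


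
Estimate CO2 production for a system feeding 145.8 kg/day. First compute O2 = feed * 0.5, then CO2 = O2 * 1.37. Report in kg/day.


O2 = 145.8 * 0.5 = 72.9
CO2 = 72.9 * 1.37 = 99.873

99.873 kg/day


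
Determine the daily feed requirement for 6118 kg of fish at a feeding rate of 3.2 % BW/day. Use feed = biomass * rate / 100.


Feeding rate fraction = 3.2% / 100 = 0.032
Daily feed = 6118 kg * 0.032 = 195.776 kg/day

195.776 kg/day


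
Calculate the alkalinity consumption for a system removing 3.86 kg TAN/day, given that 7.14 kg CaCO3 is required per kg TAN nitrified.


Alkalinity factor: 7.14 kg CaCO3 consumed per kg TAN nitrified
alk = 3.86 kg TAN * 7.14 = 27.5604 kg CaCO3/day

27.5604 kg CaCO3/day


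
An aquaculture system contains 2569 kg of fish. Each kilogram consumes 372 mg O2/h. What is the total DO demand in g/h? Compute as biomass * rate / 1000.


Total O2 consumption (mg/h) = 2569 kg * 372 mg/(kg*h) = 955668 mg/h
Convert to g/h: 955668 / 1000 = 955.668 g/h

955.668 g/h


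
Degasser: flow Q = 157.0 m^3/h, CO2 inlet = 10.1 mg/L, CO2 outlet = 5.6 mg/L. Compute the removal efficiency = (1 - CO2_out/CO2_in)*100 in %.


CO2_out / CO2_in = 5.6 / 10.1 = 0.55445545
Fraction remaining = 0.55445545
efficiency = (1 - 0.55445545) * 100 = 44.5545 %

44.5545 %


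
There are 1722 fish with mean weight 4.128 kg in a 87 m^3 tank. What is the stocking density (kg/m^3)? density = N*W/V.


Total biomass = 1722 fish * 4.128 kg = 7108.416 kg
Density = total biomass / volume = 7108.416 / 87 = 81.7059 kg/m^3

81.7059 kg/m^3


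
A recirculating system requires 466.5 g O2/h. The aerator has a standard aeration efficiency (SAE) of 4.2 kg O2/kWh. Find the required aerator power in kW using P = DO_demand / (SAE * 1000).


SAE in g O2/kWh = 4.2 * 1000 = 4200 g/kWh
P = DO_demand / SAE_g = 466.5 / 4200 = 0.111071 kW

0.111071 kW


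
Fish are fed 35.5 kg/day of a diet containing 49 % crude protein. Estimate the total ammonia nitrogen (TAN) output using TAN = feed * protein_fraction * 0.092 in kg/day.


Protein in feed = 35.5 * 49/100 = 17.395 kg/day
TAN = protein * 0.092 = 17.395 * 0.092 = 1.60034 kg/day

1.60034 kg/day


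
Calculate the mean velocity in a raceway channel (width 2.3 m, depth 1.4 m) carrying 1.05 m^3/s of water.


Cross-sectional area = W * d = 2.3 * 1.4 = 3.22 m^2
Velocity = Q / A = 1.05 / 3.22 = 0.326087 m/s

0.326087 m/s


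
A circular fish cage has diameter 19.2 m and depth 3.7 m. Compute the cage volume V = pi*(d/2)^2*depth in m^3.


r = d/2 = 19.2/2 = 9.6 m
Base area = pi*r^2 = pi*9.6^2 = 289.52918 m^2
Volume = 289.52918 * 3.7 = 1071.26 m^3

1071.26 m^3


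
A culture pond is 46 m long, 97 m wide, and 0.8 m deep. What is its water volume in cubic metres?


Base area = L * W = 46 * 97 = 4462 m^2
Volume = area * depth = 4462 * 0.8 = 3569.6 m^3

3569.6 m^3


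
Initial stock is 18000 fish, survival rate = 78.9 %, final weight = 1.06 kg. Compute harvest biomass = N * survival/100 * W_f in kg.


Survivors = 18000 * 78.9/100 = 14202 fish
Harvest biomass = survivors * W_f = 14202 * 1.06 = 15054.12 kg

15054.12 kg


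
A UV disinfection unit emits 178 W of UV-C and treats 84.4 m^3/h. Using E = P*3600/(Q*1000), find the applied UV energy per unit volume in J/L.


Energy delivered per hour = 178 W * 3600 s = 640800 J/h
Volume treated per hour = 84.4 m^3/h * 1000 = 84400 L/h
dose = 640800 / 84400 = 7.59242 J/L

7.59242 J/L


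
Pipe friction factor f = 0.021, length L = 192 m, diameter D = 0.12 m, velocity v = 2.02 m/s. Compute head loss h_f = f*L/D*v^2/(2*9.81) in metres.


v^2 = 2.02^2 = 4.0804 m^2/s^2
L/D = 192/0.12 = 1600
h_f = f*(L/D)*v^2/(2g) = 0.021 * 1600 * 4.0804 / 19.62 = 6.98784 m

6.98784 m


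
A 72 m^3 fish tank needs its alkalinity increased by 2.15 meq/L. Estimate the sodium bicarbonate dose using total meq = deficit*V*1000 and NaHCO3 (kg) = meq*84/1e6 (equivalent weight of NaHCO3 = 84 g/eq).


Tank volume in L = 72 m^3 * 1000 = 72000 L
Total meq required = 2.15 meq/L * 72000 L = 154800 meq
NaHCO3 mass = 154800 meq * 84 mg/meq / 1e6 = 13.0032 kg

13.0032 kg


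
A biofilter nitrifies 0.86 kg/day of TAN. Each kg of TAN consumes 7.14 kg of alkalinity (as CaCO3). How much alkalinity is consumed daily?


Alkalinity factor: 7.14 kg CaCO3 consumed per kg TAN nitrified
alk = 0.86 kg TAN * 7.14 = 6.1404 kg CaCO3/day

6.1404 kg CaCO3/day


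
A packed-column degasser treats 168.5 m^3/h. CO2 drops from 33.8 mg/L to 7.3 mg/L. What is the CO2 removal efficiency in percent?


CO2_out / CO2_in = 7.3 / 33.8 = 0.21597633
Fraction remaining = 0.21597633
efficiency = (1 - 0.21597633) * 100 = 78.4024 %

78.4024 %


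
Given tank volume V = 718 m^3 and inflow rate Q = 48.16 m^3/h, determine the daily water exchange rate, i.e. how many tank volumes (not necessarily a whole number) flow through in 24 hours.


Daily flow volume = 48.16 m^3/h * 24 h = 1155.84 m^3/day
Exchanges = daily flow / tank volume = 1155.84 / 718 = 1.60981 exchanges/day

1.60981 exchanges/day


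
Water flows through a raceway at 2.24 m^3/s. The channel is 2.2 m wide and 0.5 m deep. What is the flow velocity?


Cross-sectional area = W * d = 2.2 * 0.5 = 1.1 m^2
Velocity = Q / A = 2.24 / 1.1 = 2.03636 m/s

2.03636 m/s


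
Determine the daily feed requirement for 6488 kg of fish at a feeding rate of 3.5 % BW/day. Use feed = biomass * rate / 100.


Feeding rate fraction = 3.5% / 100 = 0.035
Daily feed = 6488 kg * 0.035 = 227.08 kg/day

227.08 kg/day


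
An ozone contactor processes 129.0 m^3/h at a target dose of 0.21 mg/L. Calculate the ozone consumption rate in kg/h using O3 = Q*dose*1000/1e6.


O3 demand (mg/h) = Q * dose * 1000 = 129.0 * 0.21 * 1000 = 27090 mg/h
Convert mg to kg: 27090 / 1e6 = 0.02709 kg/h

0.02709 kg/h


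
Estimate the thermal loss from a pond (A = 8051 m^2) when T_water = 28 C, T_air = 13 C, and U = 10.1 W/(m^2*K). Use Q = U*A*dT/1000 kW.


Temperature difference dT = 28 - 13 = 15 K
Heat loss (W) = U * A * dT = 10.1 * 8051 * 15 = 1219726.5 W
Convert to kW: 1219726.5 / 1000 = 1219.7265 kW

1219.7265 kW


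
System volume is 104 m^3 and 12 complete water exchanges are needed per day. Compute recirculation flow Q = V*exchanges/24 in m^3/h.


Daily recirculation volume = 104 m^3 * 12 = 1248 m^3/day
Flow rate Q = daily volume / 24 h = 1248 / 24 = 52 m^3/h

52 m^3/h


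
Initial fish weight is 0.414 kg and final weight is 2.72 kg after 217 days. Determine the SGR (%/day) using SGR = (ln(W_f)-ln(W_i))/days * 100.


ln(W_f) = ln(2.72) = 1.0006319
ln(W_i) = ln(0.414) = -0.88188931
ln(W_f) - ln(W_i) = 1.0006319 - -0.88188931 = 1.8825212
SGR = 1.8825212 / 217 * 100 = 0.867521 %/day

0.867521 %/day


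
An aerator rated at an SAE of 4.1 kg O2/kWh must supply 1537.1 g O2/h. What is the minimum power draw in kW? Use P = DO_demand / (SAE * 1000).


SAE in g O2/kWh = 4.1 * 1000 = 4100 g/kWh
P = DO_demand / SAE_g = 1537.1 / 4100 = 0.374902 kW

0.374902 kW


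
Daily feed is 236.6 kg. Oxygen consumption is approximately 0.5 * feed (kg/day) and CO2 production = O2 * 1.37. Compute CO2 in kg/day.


O2 = 236.6 * 0.5 = 118.3
CO2 = 118.3 * 1.37 = 162.071

162.071 kg/day


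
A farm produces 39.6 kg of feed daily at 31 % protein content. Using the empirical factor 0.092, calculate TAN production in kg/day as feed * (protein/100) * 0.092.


Protein in feed = 39.6 * 31/100 = 12.276 kg/day
TAN = protein * 0.092 = 12.276 * 0.092 = 1.129392 kg/day

1.129392 kg/day


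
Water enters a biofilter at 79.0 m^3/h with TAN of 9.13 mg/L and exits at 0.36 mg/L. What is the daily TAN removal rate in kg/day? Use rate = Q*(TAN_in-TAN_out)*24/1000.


Concentration drop: TAN_in - TAN_out = 9.13 - 0.36 = 8.77 mg/L
Hourly TAN removed = Q * dTAN = 79.0 m^3/h * 8.77 mg/L = 692.83 g/h  (m^3/h * mg/L = g/h)
Daily TAN removed = 692.83 * 24 = 16627.92 g/day
Convert to kg/day: 16627.92 / 1000 = 16.62792 kg/day

16.62792 kg/day


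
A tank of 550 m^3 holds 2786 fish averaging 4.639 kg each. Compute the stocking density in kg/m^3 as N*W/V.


Total biomass = 2786 fish * 4.639 kg = 12924.254 kg
Density = total biomass / volume = 12924.254 / 550 = 23.4986 kg/m^3

23.4986 kg/m^3


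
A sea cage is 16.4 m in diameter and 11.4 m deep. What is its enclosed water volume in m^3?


r = d/2 = 16.4/2 = 8.2 m
Base area = pi*r^2 = pi*8.2^2 = 211.24069 m^2
Volume = 211.24069 * 11.4 = 2408.14 m^3

2408.14 m^3


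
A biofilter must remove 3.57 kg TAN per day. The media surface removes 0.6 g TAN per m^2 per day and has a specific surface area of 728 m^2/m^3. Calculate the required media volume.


A = 3.57*1000 / 0.6 = 5950 m^2
V = 5950 / 728 = 8.17308

8.17308 m^3


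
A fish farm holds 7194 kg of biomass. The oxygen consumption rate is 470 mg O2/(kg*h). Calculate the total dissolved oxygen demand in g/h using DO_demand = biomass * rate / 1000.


Total O2 consumption (mg/h) = 7194 kg * 470 mg/(kg*h) = 3381180 mg/h
Convert to g/h: 3381180 / 1000 = 3381.18 g/h

3381.18 g/h


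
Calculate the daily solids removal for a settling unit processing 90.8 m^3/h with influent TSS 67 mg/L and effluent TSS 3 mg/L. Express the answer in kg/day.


Concentration drop: TSS_in - TSS_out = 67 - 3 = 64 mg/L
Hourly solids removed = Q * dTSS = 90.8 m^3/h * 64 mg/L = 5811.2 g/h  (m^3/h * mg/L = g/h)
Daily solids removed = 5811.2 * 24 = 139468.8 g/day
Convert g to kg: 139468.8 / 1000 = 139.4688 kg/day

139.4688 kg/day


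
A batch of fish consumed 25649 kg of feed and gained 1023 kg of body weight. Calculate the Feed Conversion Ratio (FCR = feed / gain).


FCR = feed consumed / weight gained
FCR = 25649 kg / 1023 kg = 25.0723

25.0723


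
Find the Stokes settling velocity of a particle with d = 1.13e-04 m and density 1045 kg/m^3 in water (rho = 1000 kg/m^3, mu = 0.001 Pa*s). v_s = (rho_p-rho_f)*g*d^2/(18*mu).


Density difference: rho_p - rho_f = 1045 - 1000 = 45 kg/m^3
d^2 = (1.13e-04)^2 = 1.2769e-08 m^2
Numerator = (rho_p - rho_f) * g * d^2 = 45 * 9.81 * 1.2769e-08 = 5.6368751e-06
Denominator = 18 * mu = 18 * 0.001 = 0.018
v_s = 5.6368751e-06 / 0.018 = 3.1316e-04 m/s
Check: Re = rho_f * v_s * d / mu = 1000 * 3.1316e-04 * 1.13e-04 / 0.001 = 0.0354 < 1, so Stokes' law applies.

3.1316e-04 m/s


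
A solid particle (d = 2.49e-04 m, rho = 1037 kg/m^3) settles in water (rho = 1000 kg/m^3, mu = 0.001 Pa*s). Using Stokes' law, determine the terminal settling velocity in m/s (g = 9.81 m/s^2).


Density difference: rho_p - rho_f = 1037 - 1000 = 37 kg/m^3
d^2 = (2.49e-04)^2 = 6.2001e-08 m^2
Numerator = (rho_p - rho_f) * g * d^2 = 37 * 9.81 * 6.2001e-08 = 2.2504503e-05
Denominator = 18 * mu = 18 * 0.001 = 0.018
v_s = 2.2504503e-05 / 0.018 = 0.00125025 m/s
Check: Re = rho_f * v_s * d / mu = 1000 * 0.00125025 * 2.49e-04 / 0.001 = 0.311 < 1, so Stokes' law applies.

0.00125025 m/s


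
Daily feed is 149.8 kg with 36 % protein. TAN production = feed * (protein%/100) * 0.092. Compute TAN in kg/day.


Protein in feed = 149.8 * 36/100 = 53.928 kg/day
TAN = protein * 0.092 = 53.928 * 0.092 = 4.961376 kg/day

4.961376 kg/day


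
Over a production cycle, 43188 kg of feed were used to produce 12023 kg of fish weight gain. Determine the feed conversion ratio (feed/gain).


FCR = feed consumed / weight gained
FCR = 43188 kg / 12023 kg = 3.59212

3.59212


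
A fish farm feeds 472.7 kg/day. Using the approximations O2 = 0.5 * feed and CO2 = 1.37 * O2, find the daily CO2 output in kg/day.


O2 = 472.7 * 0.5 = 236.35
CO2 = 236.35 * 1.37 = 323.7995

323.7995 kg/day


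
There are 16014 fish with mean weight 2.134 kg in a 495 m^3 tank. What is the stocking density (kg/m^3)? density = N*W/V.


Total biomass = 16014 fish * 2.134 kg = 34173.876 kg
Density = total biomass / volume = 34173.876 / 495 = 69.0381 kg/m^3

69.0381 kg/m^3


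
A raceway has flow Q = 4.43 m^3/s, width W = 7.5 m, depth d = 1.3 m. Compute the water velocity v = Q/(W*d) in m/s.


Cross-sectional area = W * d = 7.5 * 1.3 = 9.75 m^2
Velocity = Q / A = 4.43 / 9.75 = 0.454359 m/s

0.454359 m/s


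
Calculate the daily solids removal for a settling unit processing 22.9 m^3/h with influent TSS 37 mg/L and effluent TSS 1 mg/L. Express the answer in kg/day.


Concentration drop: TSS_in - TSS_out = 37 - 1 = 36 mg/L
Hourly solids removed = Q * dTSS = 22.9 m^3/h * 36 mg/L = 824.4 g/h  (m^3/h * mg/L = g/h)
Daily solids removed = 824.4 * 24 = 19785.6 g/day
Convert g to kg: 19785.6 / 1000 = 19.7856 kg/day

19.7856 kg/day


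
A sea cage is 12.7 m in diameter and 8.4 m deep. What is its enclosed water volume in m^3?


r = d/2 = 12.7/2 = 6.35 m
Base area = pi*r^2 = pi*6.35^2 = 126.67687 m^2
Volume = 126.67687 * 8.4 = 1064.09 m^3

1064.09 m^3


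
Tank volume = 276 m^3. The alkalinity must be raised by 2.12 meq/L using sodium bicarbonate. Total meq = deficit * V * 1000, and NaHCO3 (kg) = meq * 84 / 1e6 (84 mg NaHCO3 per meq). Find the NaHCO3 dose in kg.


Tank volume in L = 276 m^3 * 1000 = 276000 L
Total meq required = 2.12 meq/L * 276000 L = 585120 meq
NaHCO3 mass = 585120 meq * 84 mg/meq / 1e6 = 49.1501 kg

49.1501 kg


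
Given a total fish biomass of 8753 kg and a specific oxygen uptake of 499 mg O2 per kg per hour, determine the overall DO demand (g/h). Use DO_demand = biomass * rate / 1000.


Total O2 consumption (mg/h) = 8753 kg * 499 mg/(kg*h) = 4367747 mg/h
Convert to g/h: 4367747 / 1000 = 4367.747 g/h

4367.747 g/h


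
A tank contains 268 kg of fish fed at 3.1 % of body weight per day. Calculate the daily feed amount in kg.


Feeding rate fraction = 3.1% / 100 = 0.031
Daily feed = 268 kg * 0.031 = 8.308 kg/day

8.308 kg/day


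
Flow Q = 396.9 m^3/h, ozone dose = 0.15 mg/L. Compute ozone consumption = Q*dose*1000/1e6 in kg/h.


O3 demand (mg/h) = Q * dose * 1000 = 396.9 * 0.15 * 1000 = 59535 mg/h
Convert mg to kg: 59535 / 1e6 = 0.059535 kg/h

0.059535 kg/h


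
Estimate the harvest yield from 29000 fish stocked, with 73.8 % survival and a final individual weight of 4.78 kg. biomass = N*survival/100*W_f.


Survivors = 29000 * 73.8/100 = 21402 fish
Harvest biomass = survivors * W_f = 21402 * 4.78 = 102301.56 kg

102301.56 kg


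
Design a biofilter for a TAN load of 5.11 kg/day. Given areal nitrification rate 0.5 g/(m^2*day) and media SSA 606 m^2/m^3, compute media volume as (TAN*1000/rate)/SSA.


A = 5.11*1000 / 0.5 = 10220 m^2
V = 10220 / 606 = 16.8647

16.8647 m^3


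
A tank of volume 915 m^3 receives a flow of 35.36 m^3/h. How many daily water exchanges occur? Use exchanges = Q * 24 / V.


Daily flow volume = 35.36 m^3/h * 24 h = 848.64 m^3/day
Exchanges = daily flow / tank volume = 848.64 / 915 = 0.927475 exchanges/day

0.927475 exchanges/day


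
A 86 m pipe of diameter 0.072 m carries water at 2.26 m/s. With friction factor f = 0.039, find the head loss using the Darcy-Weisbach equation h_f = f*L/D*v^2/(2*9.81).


v^2 = 2.26^2 = 5.1076 m^2/s^2
L/D = 86/0.072 = 1194.4444
h_f = f*(L/D)*v^2/(2g) = 0.039 * 1194.4444 * 5.1076 / 19.62 = 12.1269 m

12.1269 m


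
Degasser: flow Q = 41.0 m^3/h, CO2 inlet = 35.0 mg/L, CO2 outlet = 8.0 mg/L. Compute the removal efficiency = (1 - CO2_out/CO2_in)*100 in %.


CO2_out / CO2_in = 8.0 / 35.0 = 0.22857143
Fraction remaining = 0.22857143
efficiency = (1 - 0.22857143) * 100 = 77.1429 %

77.1429 %


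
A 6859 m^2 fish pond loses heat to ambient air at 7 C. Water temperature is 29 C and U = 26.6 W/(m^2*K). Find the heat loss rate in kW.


Temperature difference dT = 29 - 7 = 22 K
Heat loss (W) = U * A * dT = 26.6 * 6859 * 22 = 4013886.8 W
Convert to kW: 4013886.8 / 1000 = 4013.8868 kW

4013.8868 kW


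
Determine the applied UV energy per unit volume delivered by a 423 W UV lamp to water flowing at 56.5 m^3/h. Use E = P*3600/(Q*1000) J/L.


Energy delivered per hour = 423 W * 3600 s = 1522800 J/h
Volume treated per hour = 56.5 m^3/h * 1000 = 56500 L/h
dose = 1522800 / 56500 = 26.9522 J/L

26.9522 J/L


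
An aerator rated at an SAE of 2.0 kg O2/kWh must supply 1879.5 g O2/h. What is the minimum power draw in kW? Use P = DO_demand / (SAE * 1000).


SAE in g O2/kWh = 2.0 * 1000 = 2000 g/kWh
P = DO_demand / SAE_g = 1879.5 / 2000 = 0.93975 kW

0.93975 kW


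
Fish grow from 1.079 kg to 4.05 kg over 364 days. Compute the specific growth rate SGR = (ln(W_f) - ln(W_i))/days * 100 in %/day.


ln(W_f) = ln(4.05) = 1.3987169
ln(W_i) = ln(1.079) = 0.076034686
ln(W_f) - ln(W_i) = 1.3987169 - 0.076034686 = 1.3226822
SGR = 1.3226822 / 364 * 100 = 0.363374 %/day

0.363374 %/day


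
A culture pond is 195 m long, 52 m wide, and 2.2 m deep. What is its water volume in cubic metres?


Base area = L * W = 195 * 52 = 10140 m^2
Volume = area * depth = 10140 * 2.2 = 22308 m^3

22308 m^3


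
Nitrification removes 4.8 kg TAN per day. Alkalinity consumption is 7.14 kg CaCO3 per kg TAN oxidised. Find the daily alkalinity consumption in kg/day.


Alkalinity factor: 7.14 kg CaCO3 consumed per kg TAN nitrified
alk = 4.8 kg TAN * 7.14 = 34.272 kg CaCO3/day

34.272 kg CaCO3/day


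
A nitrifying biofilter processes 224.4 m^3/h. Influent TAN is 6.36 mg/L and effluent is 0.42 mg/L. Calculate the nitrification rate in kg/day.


Concentration drop: TAN_in - TAN_out = 6.36 - 0.42 = 5.94 mg/L
Hourly TAN removed = Q * dTAN = 224.4 m^3/h * 5.94 mg/L = 1332.936 g/h  (m^3/h * mg/L = g/h)
Daily TAN removed = 1332.936 * 24 = 31990.464 g/day
Convert to kg/day: 31990.464 / 1000 = 31.990464 kg/day

31.990464 kg/day


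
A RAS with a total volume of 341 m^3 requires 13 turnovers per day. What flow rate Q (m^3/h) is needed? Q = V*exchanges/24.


Daily recirculation volume = 341 m^3 * 13 = 4433 m^3/day
Flow rate Q = daily volume / 24 h = 4433 / 24 = 184.708 m^3/h

184.708 m^3/h


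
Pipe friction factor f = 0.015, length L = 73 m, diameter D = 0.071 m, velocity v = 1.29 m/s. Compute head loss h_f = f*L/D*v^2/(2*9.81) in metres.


v^2 = 1.29^2 = 1.6641 m^2/s^2
L/D = 73/0.071 = 1028.169
h_f = f*(L/D)*v^2/(2g) = 0.015 * 1028.169 * 1.6641 / 19.62 = 1.30809 m

1.30809 m


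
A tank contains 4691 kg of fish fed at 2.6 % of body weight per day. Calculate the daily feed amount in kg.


Feeding rate fraction = 2.6% / 100 = 0.026
Daily feed = 4691 kg * 0.026 = 121.966 kg/day

121.966 kg/day


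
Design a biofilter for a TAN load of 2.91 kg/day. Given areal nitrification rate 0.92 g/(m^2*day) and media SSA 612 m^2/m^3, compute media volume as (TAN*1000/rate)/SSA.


A = 2.91*1000 / 0.92 = 3163.0435 m^2
V = 3163.0435 / 612 = 5.16837

5.16837 m^3


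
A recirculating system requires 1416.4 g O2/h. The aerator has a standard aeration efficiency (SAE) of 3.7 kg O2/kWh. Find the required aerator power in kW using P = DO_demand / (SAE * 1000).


SAE in g O2/kWh = 3.7 * 1000 = 3700 g/kWh
P = DO_demand / SAE_g = 1416.4 / 3700 = 0.382811 kW

0.382811 kW


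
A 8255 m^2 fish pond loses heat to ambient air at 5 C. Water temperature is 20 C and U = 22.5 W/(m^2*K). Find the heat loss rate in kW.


Temperature difference dT = 20 - 5 = 15 K
Heat loss (W) = U * A * dT = 22.5 * 8255 * 15 = 2786062.5 W
Convert to kW: 2786062.5 / 1000 = 2786.0625 kW

2786.0625 kW


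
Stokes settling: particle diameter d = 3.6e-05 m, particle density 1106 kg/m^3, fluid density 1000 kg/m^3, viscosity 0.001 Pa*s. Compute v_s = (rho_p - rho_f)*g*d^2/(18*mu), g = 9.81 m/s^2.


Density difference: rho_p - rho_f = 1106 - 1000 = 106 kg/m^3
d^2 = (3.6e-05)^2 = 1.296e-09 m^2
Numerator = (rho_p - rho_f) * g * d^2 = 106 * 9.81 * 1.296e-09 = 1.3476586e-06
Denominator = 18 * mu = 18 * 0.001 = 0.018
v_s = 1.3476586e-06 / 0.018 = 7.48699e-05 m/s
Check: Re = rho_f * v_s * d / mu = 1000 * 7.48699e-05 * 3.6e-05 / 0.001 = 0.0027 < 1, so Stokes' law applies.

7.48699e-05 m/s


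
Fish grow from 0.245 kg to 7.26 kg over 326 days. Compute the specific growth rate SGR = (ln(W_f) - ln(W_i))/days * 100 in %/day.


ln(W_f) = ln(7.26) = 1.9823798
ln(W_i) = ln(0.245) = -1.4064971
ln(W_f) - ln(W_i) = 1.9823798 - -1.4064971 = 3.3888769
SGR = 3.3888769 / 326 * 100 = 1.03953 %/day

1.03953 %/day


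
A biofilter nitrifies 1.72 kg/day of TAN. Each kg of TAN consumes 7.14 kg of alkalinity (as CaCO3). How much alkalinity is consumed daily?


Alkalinity factor: 7.14 kg CaCO3 consumed per kg TAN nitrified
alk = 1.72 kg TAN * 7.14 = 12.2808 kg CaCO3/day

12.2808 kg CaCO3/day


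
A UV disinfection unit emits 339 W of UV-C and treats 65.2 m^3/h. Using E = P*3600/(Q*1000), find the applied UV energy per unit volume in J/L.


Energy delivered per hour = 339 W * 3600 s = 1220400 J/h
Volume treated per hour = 65.2 m^3/h * 1000 = 65200 L/h
dose = 1220400 / 65200 = 18.7178 J/L

18.7178 J/L


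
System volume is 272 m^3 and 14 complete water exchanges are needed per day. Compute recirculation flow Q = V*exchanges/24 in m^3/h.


Daily recirculation volume = 272 m^3 * 14 = 3808 m^3/day
Flow rate Q = daily volume / 24 h = 3808 / 24 = 158.667 m^3/h

158.667 m^3/h


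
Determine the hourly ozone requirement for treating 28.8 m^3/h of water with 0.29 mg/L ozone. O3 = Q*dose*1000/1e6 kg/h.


O3 demand (mg/h) = Q * dose * 1000 = 28.8 * 0.29 * 1000 = 8352 mg/h
Convert mg to kg: 8352 / 1e6 = 0.008352 kg/h

0.008352 kg/h


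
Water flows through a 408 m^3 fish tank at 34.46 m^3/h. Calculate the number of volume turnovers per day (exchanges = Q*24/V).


Daily flow volume = 34.46 m^3/h * 24 h = 827.04 m^3/day
Exchanges = daily flow / tank volume = 827.04 / 408 = 2.02706 exchanges/day

2.02706 exchanges/day


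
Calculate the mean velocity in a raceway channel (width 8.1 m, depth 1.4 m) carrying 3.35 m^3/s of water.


Cross-sectional area = W * d = 8.1 * 1.4 = 11.34 m^2
Velocity = Q / A = 3.35 / 11.34 = 0.295414 m/s

0.295414 m/s


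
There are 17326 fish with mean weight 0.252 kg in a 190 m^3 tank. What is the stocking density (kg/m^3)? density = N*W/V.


Total biomass = 17326 fish * 0.252 kg = 4366.152 kg
Density = total biomass / volume = 4366.152 / 190 = 22.9797 kg/m^3

22.9797 kg/m^3


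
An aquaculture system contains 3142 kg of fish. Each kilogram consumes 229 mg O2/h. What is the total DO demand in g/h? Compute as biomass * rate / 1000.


Total O2 consumption (mg/h) = 3142 kg * 229 mg/(kg*h) = 719518 mg/h
Convert to g/h: 719518 / 1000 = 719.518 g/h

719.518 g/h


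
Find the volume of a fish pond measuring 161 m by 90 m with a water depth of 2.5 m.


Base area = L * W = 161 * 90 = 14490 m^2
Volume = area * depth = 14490 * 2.5 = 36225 m^3

36225 m^3


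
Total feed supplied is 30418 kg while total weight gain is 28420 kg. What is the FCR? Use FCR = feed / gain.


FCR = feed consumed / weight gained
FCR = 30418 kg / 28420 kg = 1.0703

1.0703


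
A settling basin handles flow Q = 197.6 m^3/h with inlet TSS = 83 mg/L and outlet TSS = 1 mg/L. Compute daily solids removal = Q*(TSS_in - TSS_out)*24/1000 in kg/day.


Concentration drop: TSS_in - TSS_out = 83 - 1 = 82 mg/L
Hourly solids removed = Q * dTSS = 197.6 m^3/h * 82 mg/L = 16203.2 g/h  (m^3/h * mg/L = g/h)
Daily solids removed = 16203.2 * 24 = 388876.8 g/day
Convert g to kg: 388876.8 / 1000 = 388.8768 kg/day

388.8768 kg/day


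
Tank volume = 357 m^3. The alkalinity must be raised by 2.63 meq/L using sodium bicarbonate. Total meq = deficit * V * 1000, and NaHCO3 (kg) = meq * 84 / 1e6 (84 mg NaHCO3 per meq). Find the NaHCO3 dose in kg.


Tank volume in L = 357 m^3 * 1000 = 357000 L
Total meq required = 2.63 meq/L * 357000 L = 938910 meq
NaHCO3 mass = 938910 meq * 84 mg/meq / 1e6 = 78.8684 kg

78.8684 kg


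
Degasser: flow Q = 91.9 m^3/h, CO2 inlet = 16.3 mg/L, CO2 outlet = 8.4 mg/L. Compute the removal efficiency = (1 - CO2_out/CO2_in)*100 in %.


CO2_out / CO2_in = 8.4 / 16.3 = 0.51533742
Fraction remaining = 0.51533742
efficiency = (1 - 0.51533742) * 100 = 48.4663 %

48.4663 %


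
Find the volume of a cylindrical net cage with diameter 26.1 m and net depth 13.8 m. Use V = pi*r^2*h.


r = d/2 = 26.1/2 = 13.05 m
Base area = pi*r^2 = pi*13.05^2 = 535.02108 m^2
Volume = 535.02108 * 13.8 = 7383.29 m^3

7383.29 m^3


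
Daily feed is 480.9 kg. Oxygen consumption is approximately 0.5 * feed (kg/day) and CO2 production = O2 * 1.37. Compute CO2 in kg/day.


O2 = 480.9 * 0.5 = 240.45
CO2 = 240.45 * 1.37 = 329.4165

329.4165 kg/day


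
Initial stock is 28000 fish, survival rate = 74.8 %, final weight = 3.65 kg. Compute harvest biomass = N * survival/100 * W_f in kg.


Survivors = 28000 * 74.8/100 = 20944 fish
Harvest biomass = survivors * W_f = 20944 * 3.65 = 76445.6 kg

76445.6 kg


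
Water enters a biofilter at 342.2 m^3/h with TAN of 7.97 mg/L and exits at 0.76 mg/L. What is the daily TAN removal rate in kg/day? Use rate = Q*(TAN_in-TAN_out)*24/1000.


Concentration drop: TAN_in - TAN_out = 7.97 - 0.76 = 7.21 mg/L
Hourly TAN removed = Q * dTAN = 342.2 m^3/h * 7.21 mg/L = 2467.262 g/h  (m^3/h * mg/L = g/h)
Daily TAN removed = 2467.262 * 24 = 59214.288 g/day
Convert to kg/day: 59214.288 / 1000 = 59.214288 kg/day

59.214288 kg/day


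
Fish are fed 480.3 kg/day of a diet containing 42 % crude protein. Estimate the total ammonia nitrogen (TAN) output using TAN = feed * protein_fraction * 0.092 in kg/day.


Protein in feed = 480.3 * 42/100 = 201.726 kg/day
TAN = protein * 0.092 = 201.726 * 0.092 = 18.558792 kg/day

18.558792 kg/day


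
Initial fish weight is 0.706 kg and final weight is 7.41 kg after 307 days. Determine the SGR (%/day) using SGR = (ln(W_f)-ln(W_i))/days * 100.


ln(W_f) = ln(7.41) = 2.0028304
ln(W_i) = ln(0.706) = -0.34814004
ln(W_f) - ln(W_i) = 2.0028304 - -0.34814004 = 2.3509704
SGR = 2.3509704 / 307 * 100 = 0.765788 %/day

0.765788 %/day


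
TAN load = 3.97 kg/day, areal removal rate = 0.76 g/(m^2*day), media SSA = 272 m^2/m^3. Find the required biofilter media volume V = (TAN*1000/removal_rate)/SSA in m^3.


A = 3.97*1000 / 0.76 = 5223.6842 m^2
V = 5223.6842 / 272 = 19.2047

19.2047 m^3


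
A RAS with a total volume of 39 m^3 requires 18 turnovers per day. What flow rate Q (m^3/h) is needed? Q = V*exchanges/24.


Daily recirculation volume = 39 m^3 * 18 = 702 m^3/day
Flow rate Q = daily volume / 24 h = 702 / 24 = 29.25 m^3/h

29.25 m^3/h


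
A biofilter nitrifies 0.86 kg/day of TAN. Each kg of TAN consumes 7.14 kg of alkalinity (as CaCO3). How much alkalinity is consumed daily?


Alkalinity factor: 7.14 kg CaCO3 consumed per kg TAN nitrified
alk = 0.86 kg TAN * 7.14 = 6.1404 kg CaCO3/day

6.1404 kg CaCO3/day


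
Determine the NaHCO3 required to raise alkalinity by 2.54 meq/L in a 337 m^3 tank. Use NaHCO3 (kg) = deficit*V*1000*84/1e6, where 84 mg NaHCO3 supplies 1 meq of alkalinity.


Tank volume in L = 337 m^3 * 1000 = 337000 L
Total meq required = 2.54 meq/L * 337000 L = 855980 meq
NaHCO3 mass = 855980 meq * 84 mg/meq / 1e6 = 71.9023 kg

71.9023 kg


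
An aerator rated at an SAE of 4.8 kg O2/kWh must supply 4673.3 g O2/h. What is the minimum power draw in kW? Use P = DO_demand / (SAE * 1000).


SAE in g O2/kWh = 4.8 * 1000 = 4800 g/kWh
P = DO_demand / SAE_g = 4673.3 / 4800 = 0.973604 kW

0.973604 kW


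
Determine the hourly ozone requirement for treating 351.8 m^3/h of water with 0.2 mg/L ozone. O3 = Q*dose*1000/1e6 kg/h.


O3 demand (mg/h) = Q * dose * 1000 = 351.8 * 0.2 * 1000 = 70360 mg/h
Convert mg to kg: 70360 / 1e6 = 0.07036 kg/h

0.07036 kg/h


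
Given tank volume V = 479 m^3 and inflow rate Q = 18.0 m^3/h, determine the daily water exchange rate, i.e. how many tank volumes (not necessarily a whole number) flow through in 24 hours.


Daily flow volume = 18.0 m^3/h * 24 h = 432 m^3/day
Exchanges = daily flow / tank volume = 432 / 479 = 0.901879 exchanges/day

0.901879 exchanges/day


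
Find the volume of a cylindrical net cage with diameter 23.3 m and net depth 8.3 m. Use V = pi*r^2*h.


r = d/2 = 23.3/2 = 11.65 m
Base area = pi*r^2 = pi*11.65^2 = 426.38481 m^2
Volume = 426.38481 * 8.3 = 3538.99 m^3

3538.99 m^3


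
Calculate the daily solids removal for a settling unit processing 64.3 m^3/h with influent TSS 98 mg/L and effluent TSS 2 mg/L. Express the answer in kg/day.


Concentration drop: TSS_in - TSS_out = 98 - 2 = 96 mg/L
Hourly solids removed = Q * dTSS = 64.3 m^3/h * 96 mg/L = 6172.8 g/h  (m^3/h * mg/L = g/h)
Daily solids removed = 6172.8 * 24 = 148147.2 g/day
Convert g to kg: 148147.2 / 1000 = 148.1472 kg/day

148.1472 kg/day


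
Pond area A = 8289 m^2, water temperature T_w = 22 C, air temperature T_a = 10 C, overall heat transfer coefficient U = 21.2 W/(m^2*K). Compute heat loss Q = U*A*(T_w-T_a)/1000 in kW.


Temperature difference dT = 22 - 10 = 12 K
Heat loss (W) = U * A * dT = 21.2 * 8289 * 12 = 2108721.6 W
Convert to kW: 2108721.6 / 1000 = 2108.7216 kW

2108.7216 kW


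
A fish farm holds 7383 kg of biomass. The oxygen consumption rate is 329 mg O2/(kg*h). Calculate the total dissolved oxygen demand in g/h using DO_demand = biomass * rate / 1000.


Total O2 consumption (mg/h) = 7383 kg * 329 mg/(kg*h) = 2429007 mg/h
Convert to g/h: 2429007 / 1000 = 2429.007 g/h

2429.007 g/h


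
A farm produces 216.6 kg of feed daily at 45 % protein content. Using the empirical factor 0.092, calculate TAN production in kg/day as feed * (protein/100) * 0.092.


Protein in feed = 216.6 * 45/100 = 97.47 kg/day
TAN = protein * 0.092 = 97.47 * 0.092 = 8.96724 kg/day

8.96724 kg/day


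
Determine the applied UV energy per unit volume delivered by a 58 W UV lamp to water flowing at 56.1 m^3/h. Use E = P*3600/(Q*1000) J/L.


Energy delivered per hour = 58 W * 3600 s = 208800 J/h
Volume treated per hour = 56.1 m^3/h * 1000 = 56100 L/h
dose = 208800 / 56100 = 3.72193 J/L

3.72193 J/L


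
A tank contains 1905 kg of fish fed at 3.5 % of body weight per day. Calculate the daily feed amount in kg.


Feeding rate fraction = 3.5% / 100 = 0.035
Daily feed = 1905 kg * 0.035 = 66.675 kg/day

66.675 kg/day


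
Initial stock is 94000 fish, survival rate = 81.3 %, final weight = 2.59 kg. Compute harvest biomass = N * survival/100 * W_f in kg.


Survivors = 94000 * 81.3/100 = 76422 fish
Harvest biomass = survivors * W_f = 76422 * 2.59 = 197932.98 kg

197932.98 kg


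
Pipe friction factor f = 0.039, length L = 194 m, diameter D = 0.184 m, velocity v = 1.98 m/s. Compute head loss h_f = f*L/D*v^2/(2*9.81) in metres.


v^2 = 1.98^2 = 3.9204 m^2/s^2
L/D = 194/0.184 = 1054.3478
h_f = f*(L/D)*v^2/(2g) = 0.039 * 1054.3478 * 3.9204 / 19.62 = 8.21637 m

8.21637 m


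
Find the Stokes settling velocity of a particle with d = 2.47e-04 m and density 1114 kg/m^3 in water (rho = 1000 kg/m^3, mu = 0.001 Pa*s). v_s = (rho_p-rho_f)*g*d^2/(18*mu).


Density difference: rho_p - rho_f = 1114 - 1000 = 114 kg/m^3
d^2 = (2.47e-04)^2 = 6.1009e-08 m^2
Numerator = (rho_p - rho_f) * g * d^2 = 114 * 9.81 * 6.1009e-08 = 6.8228805e-05
Denominator = 18 * mu = 18 * 0.001 = 0.018
v_s = 6.8228805e-05 / 0.018 = 0.00379049 m/s
Check: Re = rho_f * v_s * d / mu = 1000 * 0.00379049 * 2.47e-04 / 0.001 = 0.936 < 1, so Stokes' law applies.

0.00379049 m/s


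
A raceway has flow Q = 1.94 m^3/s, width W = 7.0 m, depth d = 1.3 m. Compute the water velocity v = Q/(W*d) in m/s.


Cross-sectional area = W * d = 7.0 * 1.3 = 9.1 m^2
Velocity = Q / A = 1.94 / 9.1 = 0.213187 m/s

0.213187 m/s


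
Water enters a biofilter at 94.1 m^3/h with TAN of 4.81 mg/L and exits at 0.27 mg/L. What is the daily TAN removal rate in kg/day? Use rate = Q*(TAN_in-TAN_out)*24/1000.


Concentration drop: TAN_in - TAN_out = 4.81 - 0.27 = 4.54 mg/L
Hourly TAN removed = Q * dTAN = 94.1 m^3/h * 4.54 mg/L = 427.214 g/h  (m^3/h * mg/L = g/h)
Daily TAN removed = 427.214 * 24 = 10253.136 g/day
Convert to kg/day: 10253.136 / 1000 = 10.253136 kg/day

10.253136 kg/day


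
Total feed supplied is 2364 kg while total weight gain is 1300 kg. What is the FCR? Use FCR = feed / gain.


FCR = feed consumed / weight gained
FCR = 2364 kg / 1300 kg = 1.81846

1.81846


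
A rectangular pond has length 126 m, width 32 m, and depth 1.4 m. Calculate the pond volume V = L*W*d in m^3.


Base area = L * W = 126 * 32 = 4032 m^2
Volume = area * depth = 4032 * 1.4 = 5644.8 m^3

5644.8 m^3


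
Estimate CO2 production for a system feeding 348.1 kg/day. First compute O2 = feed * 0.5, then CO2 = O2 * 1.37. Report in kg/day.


O2 = 348.1 * 0.5 = 174.05
CO2 = 174.05 * 1.37 = 238.4485

238.4485 kg/day


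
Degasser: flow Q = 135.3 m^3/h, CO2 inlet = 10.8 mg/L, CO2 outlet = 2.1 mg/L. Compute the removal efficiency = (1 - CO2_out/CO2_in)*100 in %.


CO2_out / CO2_in = 2.1 / 10.8 = 0.19444444
Fraction remaining = 0.19444444
efficiency = (1 - 0.19444444) * 100 = 80.5556 %

80.5556 %


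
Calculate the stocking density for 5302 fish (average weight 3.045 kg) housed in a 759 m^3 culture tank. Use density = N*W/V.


Total biomass = 5302 fish * 3.045 kg = 16144.59 kg
Density = total biomass / volume = 16144.59 / 759 = 21.2709 kg/m^3

21.2709 kg/m^3


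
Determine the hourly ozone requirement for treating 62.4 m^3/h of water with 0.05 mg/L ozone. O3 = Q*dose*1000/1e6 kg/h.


O3 demand (mg/h) = Q * dose * 1000 = 62.4 * 0.05 * 1000 = 3120 mg/h
Convert mg to kg: 3120 / 1e6 = 0.00312 kg/h

0.00312 kg/h


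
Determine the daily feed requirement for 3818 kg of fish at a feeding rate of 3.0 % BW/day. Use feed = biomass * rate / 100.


Feeding rate fraction = 3.0% / 100 = 0.03
Daily feed = 3818 kg * 0.03 = 114.54 kg/day

114.54 kg/day
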